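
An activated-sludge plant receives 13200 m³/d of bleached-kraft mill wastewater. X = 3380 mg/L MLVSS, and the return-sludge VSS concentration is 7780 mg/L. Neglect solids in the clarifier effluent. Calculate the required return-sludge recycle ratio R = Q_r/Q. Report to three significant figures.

R ≈ 0.768

Mass balance around the secondary clarifier (neglecting effluent solids): R = X / (X_r − X) = 3380 / (7780 − 3380) = 0.7682.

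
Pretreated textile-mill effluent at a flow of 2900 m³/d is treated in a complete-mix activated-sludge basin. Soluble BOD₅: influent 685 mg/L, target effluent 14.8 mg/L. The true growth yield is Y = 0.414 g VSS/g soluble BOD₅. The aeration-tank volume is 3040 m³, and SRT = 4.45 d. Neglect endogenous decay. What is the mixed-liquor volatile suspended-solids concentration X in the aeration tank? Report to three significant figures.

X = Y·Q·ΔS·θ_c / V = 0.414 × 2900 × (685 − 14.8) × 4.45 / 3040 = 1178 mg/L.

X ≈ 1180 mg/L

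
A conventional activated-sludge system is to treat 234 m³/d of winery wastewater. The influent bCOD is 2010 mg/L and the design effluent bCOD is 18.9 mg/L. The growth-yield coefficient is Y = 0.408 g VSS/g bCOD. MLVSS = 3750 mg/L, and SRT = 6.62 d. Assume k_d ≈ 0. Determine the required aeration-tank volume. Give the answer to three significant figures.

V·X = Y·Q·ΔS·θ_c gives V = 0.408 × 234 × (2010 − 18.9) × 6.62 / 3750 = 335.6 m³.

V ≈ 336 m³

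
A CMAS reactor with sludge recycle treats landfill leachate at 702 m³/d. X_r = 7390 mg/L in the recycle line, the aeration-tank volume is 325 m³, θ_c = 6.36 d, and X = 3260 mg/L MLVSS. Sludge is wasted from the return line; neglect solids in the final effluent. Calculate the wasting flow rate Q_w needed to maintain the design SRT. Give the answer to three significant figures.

Q_w ≈ 22.5 m³/d

Wasting from the return line (neglecting effluent solids): Q_w = V·X / (θ_c·X_r) = 325.0 × 3260 / (6.36 × 7390) = 22.54 m³/d.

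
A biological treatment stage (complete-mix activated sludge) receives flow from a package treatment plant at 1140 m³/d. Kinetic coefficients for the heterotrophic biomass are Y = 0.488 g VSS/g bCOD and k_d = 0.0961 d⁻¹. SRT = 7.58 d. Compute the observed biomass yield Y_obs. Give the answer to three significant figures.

Y_obs ≈ 0.282 g VSS/g bCOD

Y_obs = Y / (1 + k_d θ_c) = 0.488 / (1 + 0.0961 × 7.58) = 0.488 / 1.728 = 0.2823.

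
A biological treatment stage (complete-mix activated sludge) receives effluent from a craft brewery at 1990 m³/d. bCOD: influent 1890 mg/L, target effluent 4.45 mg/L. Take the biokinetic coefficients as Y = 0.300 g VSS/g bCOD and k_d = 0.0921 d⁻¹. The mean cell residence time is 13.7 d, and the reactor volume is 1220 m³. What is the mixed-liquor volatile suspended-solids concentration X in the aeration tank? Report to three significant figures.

X ≈ 5590 mg/L

Solving the biomass balance for X: X = Y Q (S₀−S) θ_c / [V (1+k_d θ_c)] = 0.300 × 1990 × (1890 − 4.45) × 13.7 / [1220 × (1 + 0.0921 × 13.7)] = 5589 mg/L.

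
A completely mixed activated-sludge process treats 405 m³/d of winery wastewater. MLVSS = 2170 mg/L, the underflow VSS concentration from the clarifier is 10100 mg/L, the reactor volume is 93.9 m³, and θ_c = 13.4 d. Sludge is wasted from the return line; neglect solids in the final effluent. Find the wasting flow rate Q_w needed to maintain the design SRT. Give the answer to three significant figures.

Wasting from the return line (neglecting effluent solids): Q_w = V·X / (θ_c·X_r) = 93.90 × 2170 / (13.4 × 10100) = 1.506 m³/d.

Q_w ≈ 1.51 m³/d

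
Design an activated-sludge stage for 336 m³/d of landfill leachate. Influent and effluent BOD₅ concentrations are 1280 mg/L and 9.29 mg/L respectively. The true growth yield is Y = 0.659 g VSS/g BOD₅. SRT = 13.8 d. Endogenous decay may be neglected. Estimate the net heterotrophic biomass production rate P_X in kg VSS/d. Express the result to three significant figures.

With endogenous decay neglected, the observed yield equals the true yield: Y_obs = Y = 0.659 g VSS/g BOD₅.
Substrate removed = Q·(S₀ − S) = 336 m³/d × (1280 − 9.29) g/m³ = 4.27×10^5 g/d = 427.0 kg/d.
Biomass produced: P_X = Y_obs·Q·ΔS = 0.6590 × 427.0 ≈ 281.4 kg VSS/d.

P_X ≈ 281 kg VSS/d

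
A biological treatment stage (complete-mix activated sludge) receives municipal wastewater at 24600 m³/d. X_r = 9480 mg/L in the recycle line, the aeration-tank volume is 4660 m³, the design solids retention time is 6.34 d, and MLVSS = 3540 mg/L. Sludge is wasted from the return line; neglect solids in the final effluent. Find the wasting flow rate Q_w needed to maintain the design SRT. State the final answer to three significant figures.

Q_w ≈ 274 m³/d

θ_c = V·X/(Q_w·X_r) when wasting from the recycle, so Q_w = V·X/(θ_c·X_r) = 4660 × 3540 / (6.34 × 9480) = 274.5 m³/d.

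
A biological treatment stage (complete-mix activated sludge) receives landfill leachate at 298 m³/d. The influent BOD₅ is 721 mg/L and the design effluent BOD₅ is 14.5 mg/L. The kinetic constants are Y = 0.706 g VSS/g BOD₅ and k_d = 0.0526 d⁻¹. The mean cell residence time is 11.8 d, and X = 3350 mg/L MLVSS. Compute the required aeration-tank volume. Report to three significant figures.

From the SRT design equation V = Y Q (S₀−S) θ_c / [X (1 + k_d θ_c)] = 0.706 × 298 × (721 − 14.5) × 11.8 / [3350 × (1 + 0.0526 × 11.8)] = 1.75×10^6 / 5429 = 323.1 m³.

V ≈ 323 m³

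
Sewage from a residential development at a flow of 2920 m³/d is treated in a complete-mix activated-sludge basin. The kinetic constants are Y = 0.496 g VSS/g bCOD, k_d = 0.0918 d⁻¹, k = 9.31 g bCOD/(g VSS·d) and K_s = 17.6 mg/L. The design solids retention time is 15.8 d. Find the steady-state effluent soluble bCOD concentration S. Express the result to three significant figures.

S ≈ 0.612 mg/L

For a completely mixed reactor with recycle the Lawrence–McCarty relation gives S = K_s·(1 + k_d·θ_c) / [θ_c·(Y·k − k_d) − 1] = 17.6 × (1 + 0.0918 × 15.8) / [15.8 × (0.496 × 9.31 − 0.0918) − 1] = 43.13 / 70.51 = 0.6117 mg/L.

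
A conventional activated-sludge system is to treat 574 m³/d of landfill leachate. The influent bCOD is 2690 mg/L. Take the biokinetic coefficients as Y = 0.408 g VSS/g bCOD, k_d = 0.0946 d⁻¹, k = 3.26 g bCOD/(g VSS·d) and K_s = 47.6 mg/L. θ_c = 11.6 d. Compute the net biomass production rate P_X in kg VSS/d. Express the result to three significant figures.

From the Monod/SRT balance for a CMAS, S = K_s·(1+k_d θ_c)/[θ_c·(Y k − k_d) − 1] = 47.6 × (1 + 0.0946 × 11.6) / [11.6 × (0.408 × 3.26 − 0.0946) − 1] = 99.83 / 13.33 = 7.489 mg/L.
The observed yield is Y_obs = Y/(1 + k_d·θ_c) = 0.408 / (1 + 0.0946 × 11.6) = 0.408 / 2.097 = 0.1945 g VSS per g bCOD removed.
Substrate removed = Q·(S₀ − S) = 574 m³/d × (2690 − 7.49) g/m³ = 1.54×10^6 g/d = 1540 kg/d.
P_X = Y_obs · Q(S₀ − S) = 0.1945 × 1540 = 299.5 kg VSS/d.

P_X ≈ 300 kg VSS/d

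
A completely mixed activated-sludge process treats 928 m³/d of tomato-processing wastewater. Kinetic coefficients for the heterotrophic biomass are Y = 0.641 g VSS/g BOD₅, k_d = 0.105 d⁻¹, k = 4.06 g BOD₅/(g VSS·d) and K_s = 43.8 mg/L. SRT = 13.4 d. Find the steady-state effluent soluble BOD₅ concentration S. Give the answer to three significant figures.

S ≈ 3.25 mg/L

From the Monod/SRT balance for a CMAS, S = K_s·(1+k_d θ_c)/[θ_c·(Y k − k_d) − 1] = 43.8 × (1 + 0.105 × 13.4) / [13.4 × (0.641 × 4.06 − 0.105) − 1] = 105.4 / 32.47 = 3.247 mg/L.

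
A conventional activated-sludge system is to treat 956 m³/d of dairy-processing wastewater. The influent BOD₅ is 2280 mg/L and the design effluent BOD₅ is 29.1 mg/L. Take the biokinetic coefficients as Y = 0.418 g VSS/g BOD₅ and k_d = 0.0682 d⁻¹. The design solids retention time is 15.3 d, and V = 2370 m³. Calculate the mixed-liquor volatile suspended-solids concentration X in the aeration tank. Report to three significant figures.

X ≈ 2840 mg/L

From V·X·(1 + k_d·θ_c) = Y·Q·(S₀ − S)·θ_c: X = 0.418 × 956 × (2280 − 29.1) × 15.3 / [2370 × (1 + 0.0682 × 15.3)] = 2842 mg/L.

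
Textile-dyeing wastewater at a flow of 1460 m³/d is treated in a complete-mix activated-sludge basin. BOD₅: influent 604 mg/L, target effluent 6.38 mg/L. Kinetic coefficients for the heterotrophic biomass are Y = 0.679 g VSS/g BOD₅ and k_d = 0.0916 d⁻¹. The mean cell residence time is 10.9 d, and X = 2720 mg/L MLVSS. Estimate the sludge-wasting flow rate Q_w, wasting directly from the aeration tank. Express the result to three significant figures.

Q_w ≈ 109 m³/d

Steady-state biomass mass balance: V·X·(1 + k_d·θ_c) = Y·Q·(S₀ − S)·θ_c, so V = 0.679 × 1460 × (604 − 6.38) × 10.9 / [2720 × (1 + 0.0916 × 10.9)] = 6.46×10^6 / 5436 = 1188 m³.
Wasting from the aeration tank: Q_w = V / θ_c = 1188 / 10.9 = 109.0 m³/d.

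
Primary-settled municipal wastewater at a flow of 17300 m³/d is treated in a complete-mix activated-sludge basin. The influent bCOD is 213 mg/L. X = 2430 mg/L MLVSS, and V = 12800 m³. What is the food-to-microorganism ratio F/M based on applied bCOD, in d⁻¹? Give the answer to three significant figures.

F/M = Q·S₀ / (V·X) = 17300 × 213 / (12800 × 2430) = 0.1185 g bCOD·(g VSS·d)⁻¹.

F/M ≈ 0.118 d⁻¹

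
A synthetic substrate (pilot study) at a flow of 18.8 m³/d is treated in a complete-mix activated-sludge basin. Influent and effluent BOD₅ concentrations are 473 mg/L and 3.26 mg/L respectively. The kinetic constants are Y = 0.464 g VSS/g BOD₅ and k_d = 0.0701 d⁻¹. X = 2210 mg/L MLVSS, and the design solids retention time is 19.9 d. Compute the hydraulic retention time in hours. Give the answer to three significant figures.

τ ≈ 19.7 h

From the SRT design equation V = Y Q (S₀−S) θ_c / [X (1 + k_d θ_c)] = 0.464 × 18.8 × (473 − 3.26) × 19.9 / [2210 × (1 + 0.0701 × 19.9)] = 8.15×10^4 / 5293 = 15.41 m³.
τ = V/Q = 15.41/18.8 = 0.8195 d, or 19.67 h.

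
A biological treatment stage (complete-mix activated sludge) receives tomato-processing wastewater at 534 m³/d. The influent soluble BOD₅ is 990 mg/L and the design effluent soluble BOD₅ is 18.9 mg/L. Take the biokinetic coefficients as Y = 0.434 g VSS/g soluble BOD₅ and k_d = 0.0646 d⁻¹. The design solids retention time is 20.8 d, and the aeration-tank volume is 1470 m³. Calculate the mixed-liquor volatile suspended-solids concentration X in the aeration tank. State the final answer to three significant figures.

From V·X·(1 + k_d·θ_c) = Y·Q·(S₀ − S)·θ_c: X = 0.434 × 534 × (990 − 18.9) × 20.8 / [1470 × (1 + 0.0646 × 20.8)] = 1359 mg/L.

X ≈ 1360 mg/L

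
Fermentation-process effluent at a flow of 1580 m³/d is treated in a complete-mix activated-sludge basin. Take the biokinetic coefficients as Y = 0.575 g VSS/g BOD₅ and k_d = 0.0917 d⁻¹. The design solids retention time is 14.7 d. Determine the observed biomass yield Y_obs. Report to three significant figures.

Y_obs ≈ 0.245 g VSS/g BOD₅

Y_obs = Y / (1 + k_d θ_c) = 0.575 / (1 + 0.0917 × 14.7) = 0.575 / 2.348 = 0.2449.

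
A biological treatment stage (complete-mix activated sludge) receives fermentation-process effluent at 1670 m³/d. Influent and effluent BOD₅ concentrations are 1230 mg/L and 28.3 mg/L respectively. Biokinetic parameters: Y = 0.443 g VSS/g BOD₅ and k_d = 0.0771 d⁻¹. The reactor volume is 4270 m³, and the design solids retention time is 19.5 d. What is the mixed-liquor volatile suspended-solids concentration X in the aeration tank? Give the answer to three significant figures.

X = Y·Q·ΔS·θ_c / [V·(1 + k_d θ_c)] = 0.443 × 1670 × (1230 − 28.3) × 19.5 / [4270 × (1 + 0.0771 × 19.5)] = 1622 mg/L.

X ≈ 1620 mg/L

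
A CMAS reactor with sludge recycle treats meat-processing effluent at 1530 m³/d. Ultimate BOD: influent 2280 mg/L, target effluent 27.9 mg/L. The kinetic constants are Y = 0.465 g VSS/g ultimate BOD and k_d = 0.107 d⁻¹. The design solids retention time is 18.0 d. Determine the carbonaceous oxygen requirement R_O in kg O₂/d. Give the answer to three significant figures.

R_O ≈ 2670 kg O₂/d

The observed yield is Y_obs = Y/(1 + k_d·θ_c) = 0.465 / (1 + 0.107 × 18.0) = 0.465 / 2.926 = 0.1589 g VSS per g ultimate BOD removed.
Mass of ultimate BOD removed per day: Q(S₀ − S) = 1530 × 2252 g/m³ = 3446 kg/d.
P_X = Y_obs·Q·(S₀ − S) = 0.1589 × 3446 = 547.6 kg VSS/d.
R_O = Q·(S₀ − S) − 1.42·P_X = 3446 − 1.42 × 547.6 = 2668 kg O₂/d.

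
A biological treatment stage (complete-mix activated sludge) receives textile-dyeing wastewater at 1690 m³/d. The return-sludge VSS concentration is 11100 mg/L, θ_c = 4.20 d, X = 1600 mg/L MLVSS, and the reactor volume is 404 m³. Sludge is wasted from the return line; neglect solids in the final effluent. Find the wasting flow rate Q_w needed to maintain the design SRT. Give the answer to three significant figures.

Wasting from the return line (neglecting effluent solids): Q_w = V·X / (θ_c·X_r) = 404.0 × 1600 / (4.20 × 11100) = 13.87 m³/d.

Q_w ≈ 13.9 m³/d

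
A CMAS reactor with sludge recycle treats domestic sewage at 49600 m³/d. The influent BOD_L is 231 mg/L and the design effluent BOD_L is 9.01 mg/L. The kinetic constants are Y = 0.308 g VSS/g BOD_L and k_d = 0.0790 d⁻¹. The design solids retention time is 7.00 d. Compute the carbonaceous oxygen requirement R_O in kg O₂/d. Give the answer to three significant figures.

R_O ≈ 7910 kg O₂/d

Correct the yield for decay: Y_obs = Y/(1 + k_d θ_c) = 0.308 / (1 + 0.0790 × 7.00) = 0.308 / 1.553 = 0.1983.
Mass of BOD_L removed per day: Q(S₀ − S) = 49600 × 222.0 g/m³ = 11011 kg/d.
Biomass synthesised: P_X = Y_obs × 11011 = 2184 kg VSS/d.
R_O = Q·ΔS − 1.42 P_X = 11011 − 3101 = 7910 kg O₂/d.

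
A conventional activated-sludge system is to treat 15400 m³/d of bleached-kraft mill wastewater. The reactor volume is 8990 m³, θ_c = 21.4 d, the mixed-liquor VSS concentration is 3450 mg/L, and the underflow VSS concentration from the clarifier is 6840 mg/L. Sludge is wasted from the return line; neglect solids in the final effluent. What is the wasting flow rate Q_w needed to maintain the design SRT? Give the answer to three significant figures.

Q_w ≈ 212 m³/d

θ_c = V·X/(Q_w·X_r) when wasting from the recycle, so Q_w = V·X/(θ_c·X_r) = 8990 × 3450 / (21.4 × 6840) = 211.9 m³/d.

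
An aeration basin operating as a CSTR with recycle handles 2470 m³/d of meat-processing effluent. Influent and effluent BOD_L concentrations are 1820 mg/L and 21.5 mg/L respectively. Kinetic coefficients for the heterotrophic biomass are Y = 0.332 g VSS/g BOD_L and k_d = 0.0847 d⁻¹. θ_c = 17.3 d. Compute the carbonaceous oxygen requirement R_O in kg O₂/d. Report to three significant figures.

R_O ≈ 3590 kg O₂/d

Observed yield with endogenous decay: Y_obs = Y / (1 + k_d·θ_c) = 0.332 / (1 + 0.0847 × 17.3) = 0.332 / 2.465 = 0.1347 g VSS/g BOD_L.
Mass of BOD_L removed per day: Q(S₀ − S) = 2470 × 1798 g/m³ = 4442 kg/d.
Net sludge production P_X = 0.1347 × 4442 = 598.2 kg VSS/d.
Carbonaceous O₂ demand = substrate oxidised − cell-mass equivalent = 4442 − 1.42 × 598.2 = 3593 kg O₂/d.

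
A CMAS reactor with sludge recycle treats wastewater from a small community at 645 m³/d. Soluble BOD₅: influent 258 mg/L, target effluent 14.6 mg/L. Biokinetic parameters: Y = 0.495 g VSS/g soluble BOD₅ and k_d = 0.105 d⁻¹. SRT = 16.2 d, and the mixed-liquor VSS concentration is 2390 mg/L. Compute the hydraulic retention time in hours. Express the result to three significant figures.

τ ≈ 7.26 h

Steady-state biomass mass balance: V·X·(1 + k_d·θ_c) = Y·Q·(S₀ − S)·θ_c, so V = 0.495 × 645 × (258 − 14.6) × 16.2 / [2390 × (1 + 0.105 × 16.2)] = 1.26×10^6 / 6455 = 195.0 m³.
τ = V/Q = 195.0/645 = 0.3024 d, or 7.257 h.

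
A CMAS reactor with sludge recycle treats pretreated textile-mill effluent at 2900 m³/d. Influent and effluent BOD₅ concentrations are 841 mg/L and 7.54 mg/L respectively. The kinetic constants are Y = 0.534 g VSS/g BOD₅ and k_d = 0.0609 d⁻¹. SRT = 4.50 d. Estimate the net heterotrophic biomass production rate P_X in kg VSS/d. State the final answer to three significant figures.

The observed yield is Y_obs = Y/(1 + k_d·θ_c) = 0.534 / (1 + 0.0609 × 4.50) = 0.534 / 1.274 = 0.4191 g VSS per g BOD₅ removed.
Mass of BOD₅ removed per day: Q(S₀ − S) = 2900 × 833.5 g/m³ = 2417 kg/d.
P_X = Y_obs · Q(S₀ − S) = 0.4191 × 2417 = 1013 kg VSS/d.

P_X ≈ 1010 kg VSS/d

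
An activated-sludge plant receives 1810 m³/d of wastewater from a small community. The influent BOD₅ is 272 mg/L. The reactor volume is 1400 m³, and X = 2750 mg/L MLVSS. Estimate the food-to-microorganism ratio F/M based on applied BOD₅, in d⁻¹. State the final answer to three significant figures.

F/M ≈ 0.128 d⁻¹

Food-to-microorganism ratio F/M = Q S₀ / (V X) = 1810 × 272 / (1400 × 2750) = 0.1279 d⁻¹.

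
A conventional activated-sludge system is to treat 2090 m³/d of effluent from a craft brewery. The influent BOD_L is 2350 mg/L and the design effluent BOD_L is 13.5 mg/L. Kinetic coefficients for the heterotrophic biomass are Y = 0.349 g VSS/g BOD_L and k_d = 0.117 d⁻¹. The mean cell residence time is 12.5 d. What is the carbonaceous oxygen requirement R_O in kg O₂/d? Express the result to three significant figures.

The observed yield is Y_obs = Y/(1 + k_d·θ_c) = 0.349 / (1 + 0.117 × 12.5) = 0.349 / 2.463 = 0.1417 g VSS per g BOD_L removed.
Q·(S₀ − S) = 2090 × (2350 − 13.5) × 10⁻³ = 4883 kg/d removed.
Biomass synthesised: P_X = Y_obs × 4883 = 692.1 kg VSS/d.
R_O = Q·(S₀ − S) − 1.42·P_X = 4883 − 1.42 × 692.1 = 3901 kg O₂/d.

R_O ≈ 3900 kg O₂/d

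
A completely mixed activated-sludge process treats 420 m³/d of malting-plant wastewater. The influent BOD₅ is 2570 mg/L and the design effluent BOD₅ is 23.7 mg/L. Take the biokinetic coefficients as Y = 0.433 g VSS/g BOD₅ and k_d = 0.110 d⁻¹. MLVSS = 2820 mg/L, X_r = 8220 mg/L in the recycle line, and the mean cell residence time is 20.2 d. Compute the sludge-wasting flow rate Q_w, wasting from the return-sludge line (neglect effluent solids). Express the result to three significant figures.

From the SRT design equation V = Y Q (S₀−S) θ_c / [X (1 + k_d θ_c)] = 0.433 × 420 × (2570 − 23.7) × 20.2 / [2820 × (1 + 0.110 × 20.2)] = 9.35×10^6 / 9086 = 1029 m³.
Q_w = (V·X)/(θ_c X_r) = 1029 × 2820 / (20.2 × 8220) = 17.48 m³/d.

Q_w ≈ 17.5 m³/d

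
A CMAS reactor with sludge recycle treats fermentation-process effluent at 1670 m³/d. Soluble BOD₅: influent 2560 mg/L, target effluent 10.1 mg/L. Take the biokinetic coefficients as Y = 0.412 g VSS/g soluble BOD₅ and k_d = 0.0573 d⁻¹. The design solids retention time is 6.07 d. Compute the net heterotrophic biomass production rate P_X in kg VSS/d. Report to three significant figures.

P_X ≈ 1300 kg VSS/d

Correct the yield for decay: Y_obs = Y/(1 + k_d θ_c) = 0.412 / (1 + 0.0573 × 6.07) = 0.412 / 1.348 = 0.3057.
Mass of soluble BOD₅ removed per day: Q(S₀ − S) = 1670 × 2550 g/m³ = 4258 kg/d.
So the net sludge growth is P_X = 0.3057 × 4258 = 1302 kg VSS/d.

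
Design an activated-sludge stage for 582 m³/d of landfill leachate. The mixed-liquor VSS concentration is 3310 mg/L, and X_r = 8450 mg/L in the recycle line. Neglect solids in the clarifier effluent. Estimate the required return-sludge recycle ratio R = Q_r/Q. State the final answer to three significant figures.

R ≈ 0.644

Mass balance around the secondary clarifier (neglecting effluent solids): R = X / (X_r − X) = 3310 / (8450 − 3310) = 0.6440.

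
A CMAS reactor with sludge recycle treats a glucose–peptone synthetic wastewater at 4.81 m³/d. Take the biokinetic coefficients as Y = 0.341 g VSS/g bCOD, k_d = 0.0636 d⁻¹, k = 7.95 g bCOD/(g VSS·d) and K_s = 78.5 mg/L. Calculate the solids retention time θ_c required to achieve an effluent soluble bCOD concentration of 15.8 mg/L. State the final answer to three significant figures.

Specific growth rate at S = 15.8 mg/L: μ = YkS/(K_s+S) = 0.341·7.95·15.8/(78.5+15.8) = 0.4542 d⁻¹.
Then 1/θ_c = μ − k_d = 0.4542 − 0.0636 = 0.3906 d⁻¹, giving θ_c = 2.560 d.

θ_c ≈ 2.56 d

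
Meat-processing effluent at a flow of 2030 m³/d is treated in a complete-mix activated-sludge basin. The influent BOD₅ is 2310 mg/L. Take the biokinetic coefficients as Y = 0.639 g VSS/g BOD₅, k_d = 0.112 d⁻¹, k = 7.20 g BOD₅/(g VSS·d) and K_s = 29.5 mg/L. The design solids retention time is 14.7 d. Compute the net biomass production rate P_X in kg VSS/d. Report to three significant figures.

From the Monod/SRT balance for a CMAS, S = K_s·(1+k_d θ_c)/[θ_c·(Y k − k_d) − 1] = 29.5 × (1 + 0.112 × 14.7) / [14.7 × (0.639 × 7.20 − 0.112) − 1] = 78.07 / 64.99 = 1.201 mg/L.
The observed yield is Y_obs = Y/(1 + k_d·θ_c) = 0.639 / (1 + 0.112 × 14.7) = 0.639 / 2.646 = 0.2415 g VSS per g BOD₅ removed.
Q·(S₀ − S) = 2030 × (2310 − 1.20) × 10⁻³ = 4687 kg/d removed.
Biomass produced: P_X = Y_obs·Q·ΔS = 0.2415 × 4687 ≈ 1132 kg VSS/d.

P_X ≈ 1130 kg VSS/d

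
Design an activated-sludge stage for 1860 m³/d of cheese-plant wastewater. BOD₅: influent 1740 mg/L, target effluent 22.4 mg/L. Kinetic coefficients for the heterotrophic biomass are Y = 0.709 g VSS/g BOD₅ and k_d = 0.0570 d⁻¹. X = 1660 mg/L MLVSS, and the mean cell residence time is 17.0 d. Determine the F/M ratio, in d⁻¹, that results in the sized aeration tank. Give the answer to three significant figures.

F/M ≈ 0.165 d⁻¹

Rearranging the biomass balance for a CMAS with decay, V = Y·Q·ΔS·θ_c / [X·(1+k_d θ_c)] = 0.709 × 1860 × (1740 − 22.4) × 17.0 / [1660 × (1 + 0.0570 × 17.0)] = 3.85×10^7 / 3269 = 11781 m³.
Food-to-microorganism ratio F/M = Q S₀ / (V X) = 1860 × 1740 / (11781 × 1660) = 0.1655 d⁻¹.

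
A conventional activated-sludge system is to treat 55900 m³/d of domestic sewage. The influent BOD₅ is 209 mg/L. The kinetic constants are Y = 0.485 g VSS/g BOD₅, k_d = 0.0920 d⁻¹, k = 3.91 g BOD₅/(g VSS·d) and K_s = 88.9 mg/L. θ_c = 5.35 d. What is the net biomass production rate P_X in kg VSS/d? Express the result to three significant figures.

For a completely mixed reactor with recycle the Lawrence–McCarty relation gives S = K_s·(1 + k_d·θ_c) / [θ_c·(Y·k − k_d) − 1] = 88.9 × (1 + 0.0920 × 5.35) / [5.35 × (0.485 × 3.91 − 0.0920) − 1] = 132.7 / 8.653 = 15.33 mg/L.
The observed yield is Y_obs = Y/(1 + k_d·θ_c) = 0.485 / (1 + 0.0920 × 5.35) = 0.485 / 1.492 = 0.3250 g VSS per g BOD₅ removed.
ΔS = 209 − 15.3 = 193.7 mg/L, so the substrate removal rate is 55900 × 193.7/1000 = 10828 kg BOD₅/d.
P_X = Y_obs · Q(S₀ − S) = 0.3250 × 10828 = 3519 kg VSS/d.

P_X ≈ 3520 kg VSS/d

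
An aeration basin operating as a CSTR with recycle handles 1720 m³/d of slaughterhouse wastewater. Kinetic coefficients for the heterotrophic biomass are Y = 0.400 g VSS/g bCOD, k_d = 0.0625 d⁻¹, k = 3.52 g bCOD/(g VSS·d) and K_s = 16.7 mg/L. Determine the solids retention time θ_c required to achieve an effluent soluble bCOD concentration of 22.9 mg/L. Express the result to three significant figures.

θ_c ≈ 1.33 d

At the target effluent, Y k S/(K_s+S) = 0.400×3.52×22.9/39.60 = 0.8142 d⁻¹.
Then 1/θ_c = μ − k_d = 0.8142 − 0.0625 = 0.7517 d⁻¹, giving θ_c = 1.330 d.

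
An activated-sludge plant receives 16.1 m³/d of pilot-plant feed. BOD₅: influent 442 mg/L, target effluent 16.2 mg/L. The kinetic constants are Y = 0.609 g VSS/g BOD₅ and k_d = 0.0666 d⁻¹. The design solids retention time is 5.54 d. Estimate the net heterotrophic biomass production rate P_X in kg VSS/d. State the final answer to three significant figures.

Observed yield with endogenous decay: Y_obs = Y / (1 + k_d·θ_c) = 0.609 / (1 + 0.0666 × 5.54) = 0.609 / 1.369 = 0.4449 g VSS/g BOD₅.
Q·(S₀ − S) = 16.1 × (442 − 16.2) × 10⁻³ = 6.855 kg/d removed.
So the net sludge growth is P_X = 0.4449 × 6.855 = 3.050 kg VSS/d.

P_X ≈ 3.05 kg VSS/d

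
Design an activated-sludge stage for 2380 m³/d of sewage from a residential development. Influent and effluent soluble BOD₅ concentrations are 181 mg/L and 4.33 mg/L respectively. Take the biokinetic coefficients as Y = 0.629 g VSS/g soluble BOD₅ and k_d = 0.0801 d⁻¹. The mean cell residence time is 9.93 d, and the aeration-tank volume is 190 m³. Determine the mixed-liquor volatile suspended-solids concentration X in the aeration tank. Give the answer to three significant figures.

From V·X·(1 + k_d·θ_c) = Y·Q·(S₀ − S)·θ_c: X = 0.629 × 2380 × (181 − 4.33) × 9.93 / [190 × (1 + 0.0801 × 9.93)] = 7699 mg/L.

X ≈ 7700 mg/L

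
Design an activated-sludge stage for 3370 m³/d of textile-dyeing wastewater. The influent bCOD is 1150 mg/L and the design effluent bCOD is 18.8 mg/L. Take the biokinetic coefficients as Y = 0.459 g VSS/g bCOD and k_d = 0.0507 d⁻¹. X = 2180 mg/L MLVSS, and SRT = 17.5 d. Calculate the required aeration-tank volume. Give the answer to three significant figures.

V ≈ 7440 m³

Rearranging the biomass balance for a CMAS with decay, V = Y·Q·ΔS·θ_c / [X·(1+k_d θ_c)] = 0.459 × 3370 × (1150 − 18.8) × 17.5 / [2180 × (1 + 0.0507 × 17.5)] = 3.06×10^7 / 4114 = 7443 m³.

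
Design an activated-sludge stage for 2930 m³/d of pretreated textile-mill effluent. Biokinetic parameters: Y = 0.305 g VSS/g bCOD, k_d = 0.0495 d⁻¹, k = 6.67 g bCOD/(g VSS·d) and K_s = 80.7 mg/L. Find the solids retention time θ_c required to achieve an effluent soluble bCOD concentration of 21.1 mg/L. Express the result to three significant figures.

θ_c ≈ 2.69 d

Specific growth rate at S = 21.1 mg/L: μ = YkS/(K_s+S) = 0.305·6.67·21.1/(80.7+21.1) = 0.4217 d⁻¹.
θ_c = 1/(μ − k_d) = 1/(0.4217 − 0.0495) = 1/0.3722 = 2.687 d.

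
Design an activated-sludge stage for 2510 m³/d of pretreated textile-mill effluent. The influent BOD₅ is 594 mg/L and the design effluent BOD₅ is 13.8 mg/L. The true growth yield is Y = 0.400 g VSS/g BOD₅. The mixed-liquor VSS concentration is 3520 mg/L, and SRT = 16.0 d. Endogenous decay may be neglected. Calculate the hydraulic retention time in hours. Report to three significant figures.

τ ≈ 25.3 h

V·X = Y·Q·ΔS·θ_c gives V = 0.400 × 2510 × (594 − 13.8) × 16.0 / 3520 = 2648 m³.
HRT = V/Q = 2648 m³ / 2510 m³·d⁻¹ = 1.055 d × 24 = 25.32 h.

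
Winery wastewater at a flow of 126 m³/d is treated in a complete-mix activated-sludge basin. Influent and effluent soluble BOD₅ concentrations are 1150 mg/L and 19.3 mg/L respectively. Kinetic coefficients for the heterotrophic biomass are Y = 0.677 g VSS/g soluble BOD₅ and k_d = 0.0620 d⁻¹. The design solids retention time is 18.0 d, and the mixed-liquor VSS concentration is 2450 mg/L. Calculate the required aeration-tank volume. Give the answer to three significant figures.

V ≈ 335 m³

Steady-state biomass mass balance: V·X·(1 + k_d·θ_c) = Y·Q·(S₀ − S)·θ_c, so V = 0.677 × 126 × (1150 − 19.3) × 18.0 / [2450 × (1 + 0.0620 × 18.0)] = 1.74×10^6 / 5184 = 334.9 m³.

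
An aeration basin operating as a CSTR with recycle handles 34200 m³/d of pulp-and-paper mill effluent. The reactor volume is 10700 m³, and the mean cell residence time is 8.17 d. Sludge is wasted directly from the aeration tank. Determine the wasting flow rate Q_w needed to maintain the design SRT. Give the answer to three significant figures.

With mixed-liquor wasting, θ_c = V/Q_w, so Q_w = V/θ_c = 10700/8.17 = 1310 m³/d.

Q_w ≈ 1310 m³/d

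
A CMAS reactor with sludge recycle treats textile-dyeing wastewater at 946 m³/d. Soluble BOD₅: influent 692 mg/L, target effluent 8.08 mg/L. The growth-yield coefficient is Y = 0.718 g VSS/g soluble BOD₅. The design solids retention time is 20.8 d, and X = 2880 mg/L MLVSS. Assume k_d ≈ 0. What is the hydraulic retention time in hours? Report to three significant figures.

τ ≈ 85.1 h

V·X = Y·Q·ΔS·θ_c gives V = 0.718 × 946 × (692 − 8.08) × 20.8 / 2880 = 3355 m³.
τ = V/Q = 3355/946 = 3.547 d, or 85.12 h.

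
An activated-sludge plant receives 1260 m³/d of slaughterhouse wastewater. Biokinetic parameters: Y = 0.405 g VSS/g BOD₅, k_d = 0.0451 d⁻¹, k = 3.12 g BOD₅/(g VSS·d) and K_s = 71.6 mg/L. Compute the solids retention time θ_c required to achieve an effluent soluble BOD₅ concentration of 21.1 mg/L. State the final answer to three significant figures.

θ_c ≈ 4.12 d

Specific growth rate at S = 21.1 mg/L: μ = YkS/(K_s+S) = 0.405·3.12·21.1/(71.6+21.1) = 0.2876 d⁻¹.
θ_c = 1/(μ − k_d) = 1/(0.2876 − 0.0451) = 1/0.2425 = 4.123 d.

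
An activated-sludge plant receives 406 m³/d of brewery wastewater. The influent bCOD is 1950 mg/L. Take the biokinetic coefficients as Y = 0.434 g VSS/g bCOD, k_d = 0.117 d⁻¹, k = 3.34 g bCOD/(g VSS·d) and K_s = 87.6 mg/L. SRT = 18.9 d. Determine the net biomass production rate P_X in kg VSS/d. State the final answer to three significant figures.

P_X ≈ 106 kg VSS/d

From the Monod/SRT balance for a CMAS, S = K_s·(1+k_d θ_c)/[θ_c·(Y k − k_d) − 1] = 87.6 × (1 + 0.117 × 18.9) / [18.9 × (0.434 × 3.34 − 0.117) − 1] = 281.3 / 24.19 = 11.63 mg/L.
Correct the yield for decay: Y_obs = Y/(1 + k_d θ_c) = 0.434 / (1 + 0.117 × 18.9) = 0.434 / 3.211 = 0.1351.
Q·(S₀ − S) = 406 × (1950 − 11.6) × 10⁻³ = 787.0 kg/d removed.
So the net sludge growth is P_X = 0.1351 × 787.0 = 106.4 kg VSS/d.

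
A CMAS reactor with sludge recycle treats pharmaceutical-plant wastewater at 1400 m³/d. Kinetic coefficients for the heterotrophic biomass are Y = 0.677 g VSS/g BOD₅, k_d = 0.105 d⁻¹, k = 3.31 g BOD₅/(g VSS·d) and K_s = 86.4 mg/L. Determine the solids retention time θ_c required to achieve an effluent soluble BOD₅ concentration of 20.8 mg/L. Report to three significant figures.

Specific growth rate at S = 20.8 mg/L: μ = YkS/(K_s+S) = 0.677·3.31·20.8/(86.4+20.8) = 0.4348 d⁻¹.
Then 1/θ_c = μ − k_d = 0.4348 − 0.105 = 0.3298 d⁻¹, giving θ_c = 3.032 d.

θ_c ≈ 3.03 d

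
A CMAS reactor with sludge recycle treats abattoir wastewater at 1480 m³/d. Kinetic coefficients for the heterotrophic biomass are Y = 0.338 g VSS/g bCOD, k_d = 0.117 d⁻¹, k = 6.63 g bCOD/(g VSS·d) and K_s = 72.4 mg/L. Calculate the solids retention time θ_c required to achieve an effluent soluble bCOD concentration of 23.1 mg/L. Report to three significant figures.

θ_c ≈ 2.35 d

At the target effluent, Y k S/(K_s+S) = 0.338×6.63×23.1/95.50 = 0.5420 d⁻¹.
θ_c = 1/(μ − k_d) = 1/(0.5420 − 0.117) = 1/0.4250 = 2.353 d.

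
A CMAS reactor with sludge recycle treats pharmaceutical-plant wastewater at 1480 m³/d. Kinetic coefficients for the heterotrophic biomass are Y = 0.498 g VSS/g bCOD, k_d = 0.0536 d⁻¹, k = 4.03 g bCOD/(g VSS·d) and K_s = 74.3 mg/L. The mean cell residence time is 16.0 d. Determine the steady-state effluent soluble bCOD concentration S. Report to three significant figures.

S ≈ 4.56 mg/L

Effluent substrate depends only on kinetics and SRT: S = K_s(1 + k_d θ_c) / [θ_c(Yk − k_d) − 1] = 74.3 × (1 + 0.0536 × 16.0) / [16.0 × (0.498 × 4.03 − 0.0536) − 1] = 138.0 / 30.25 = 4.562 mg/L.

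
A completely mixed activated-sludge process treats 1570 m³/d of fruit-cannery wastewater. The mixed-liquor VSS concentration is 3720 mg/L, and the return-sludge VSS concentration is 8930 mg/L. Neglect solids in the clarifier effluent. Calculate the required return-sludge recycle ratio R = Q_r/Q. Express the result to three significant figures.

Mass balance around the secondary clarifier (neglecting effluent solids): R = X / (X_r − X) = 3720 / (8930 − 3720) = 0.7140.

R ≈ 0.714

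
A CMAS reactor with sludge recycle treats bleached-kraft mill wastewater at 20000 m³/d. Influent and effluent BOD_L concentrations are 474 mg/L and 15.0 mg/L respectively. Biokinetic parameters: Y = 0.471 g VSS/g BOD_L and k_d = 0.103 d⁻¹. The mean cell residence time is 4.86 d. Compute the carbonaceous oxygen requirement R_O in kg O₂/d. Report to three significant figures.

Correct the yield for decay: Y_obs = Y/(1 + k_d θ_c) = 0.471 / (1 + 0.103 × 4.86) = 0.471 / 1.501 = 0.3139.
Q·(S₀ − S) = 20000 × (474 − 15.0) × 10⁻³ = 9180 kg/d removed.
P_X = Y_obs·Q·(S₀ − S) = 0.3139 × 9180 = 2881 kg VSS/d.
Carbonaceous O₂ demand = substrate oxidised − cell-mass equivalent = 9180 − 1.42 × 2881 = 5088 kg O₂/d.

R_O ≈ 5090 kg O₂/d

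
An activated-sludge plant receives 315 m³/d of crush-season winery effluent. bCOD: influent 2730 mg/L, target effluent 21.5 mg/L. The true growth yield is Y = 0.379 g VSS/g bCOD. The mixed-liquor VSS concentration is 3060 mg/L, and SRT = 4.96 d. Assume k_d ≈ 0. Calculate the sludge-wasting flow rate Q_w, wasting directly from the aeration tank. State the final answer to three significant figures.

Q_w ≈ 106 m³/d

With k_d = 0 the design equation reduces to V = Y Q (S₀−S) θ_c / X = 0.379 × 315 × (2730 − 21.5) × 4.96 / 3060 = 524.1 m³.
With mixed-liquor wasting, θ_c = V/Q_w, so Q_w = V/θ_c = 524.1/4.96 = 105.7 m³/d.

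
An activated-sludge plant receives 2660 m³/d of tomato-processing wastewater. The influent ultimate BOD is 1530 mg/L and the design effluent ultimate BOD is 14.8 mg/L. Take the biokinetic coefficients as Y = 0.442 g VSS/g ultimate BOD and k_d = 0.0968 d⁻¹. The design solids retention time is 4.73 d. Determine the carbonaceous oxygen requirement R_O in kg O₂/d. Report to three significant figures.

R_O ≈ 2300 kg O₂/d

The observed yield is Y_obs = Y/(1 + k_d·θ_c) = 0.442 / (1 + 0.0968 × 4.73) = 0.442 / 1.458 = 0.3032 g VSS per g ultimate BOD removed.
Substrate removed = Q·(S₀ − S) = 2660 m³/d × (1530 − 14.8) g/m³ = 4.03×10^6 g/d = 4030 kg/d.
Biomass synthesised: P_X = Y_obs × 4030 = 1222 kg VSS/d.
R_O = Q·ΔS − 1.42 P_X = 4030 − 1735 = 2295 kg O₂/d.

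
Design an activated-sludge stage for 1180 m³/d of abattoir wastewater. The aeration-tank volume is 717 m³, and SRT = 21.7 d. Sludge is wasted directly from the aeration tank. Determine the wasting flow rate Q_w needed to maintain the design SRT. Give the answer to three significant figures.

Q_w ≈ 33.0 m³/d

With mixed-liquor wasting, θ_c = V/Q_w, so Q_w = V/θ_c = 717.0/21.7 = 33.04 m³/d.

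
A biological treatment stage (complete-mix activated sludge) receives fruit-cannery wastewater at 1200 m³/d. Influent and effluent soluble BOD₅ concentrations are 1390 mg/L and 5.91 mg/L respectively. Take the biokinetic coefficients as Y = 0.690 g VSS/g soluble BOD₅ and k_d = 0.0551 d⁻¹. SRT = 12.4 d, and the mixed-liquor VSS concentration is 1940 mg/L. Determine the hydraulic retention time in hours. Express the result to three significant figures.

τ ≈ 87.0 h

Rearranging the biomass balance for a CMAS with decay, V = Y·Q·ΔS·θ_c / [X·(1+k_d θ_c)] = 0.690 × 1200 × (1390 − 5.91) × 12.4 / [1940 × (1 + 0.0551 × 12.4)] = 1.42×10^7 / 3265 = 4352 m³.
Hydraulic retention time τ = V/Q = 4352 / 1200 = 3.626 d = 87.04 h.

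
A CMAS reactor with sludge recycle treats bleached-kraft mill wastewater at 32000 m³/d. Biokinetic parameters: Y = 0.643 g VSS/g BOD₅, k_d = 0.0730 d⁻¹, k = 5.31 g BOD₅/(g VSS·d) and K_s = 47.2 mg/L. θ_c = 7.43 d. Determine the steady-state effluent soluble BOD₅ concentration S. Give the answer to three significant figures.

S ≈ 3.06 mg/L

From the Monod/SRT balance for a CMAS, S = K_s·(1+k_d θ_c)/[θ_c·(Y k − k_d) − 1] = 47.2 × (1 + 0.0730 × 7.43) / [7.43 × (0.643 × 5.31 − 0.0730) − 1] = 72.80 / 23.83 = 3.056 mg/L.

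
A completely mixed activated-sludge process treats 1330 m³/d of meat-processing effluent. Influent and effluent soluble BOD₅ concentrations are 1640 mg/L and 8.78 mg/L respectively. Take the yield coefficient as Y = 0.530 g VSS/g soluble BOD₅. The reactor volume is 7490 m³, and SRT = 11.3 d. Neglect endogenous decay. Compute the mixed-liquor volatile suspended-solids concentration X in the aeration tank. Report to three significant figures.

From V·X = Y·Q·(S₀ − S)·θ_c (decay neglected): X = 0.530 × 1330 × (1640 − 8.78) × 11.3 / 7490 = 1735 mg/L.

X ≈ 1730 mg/L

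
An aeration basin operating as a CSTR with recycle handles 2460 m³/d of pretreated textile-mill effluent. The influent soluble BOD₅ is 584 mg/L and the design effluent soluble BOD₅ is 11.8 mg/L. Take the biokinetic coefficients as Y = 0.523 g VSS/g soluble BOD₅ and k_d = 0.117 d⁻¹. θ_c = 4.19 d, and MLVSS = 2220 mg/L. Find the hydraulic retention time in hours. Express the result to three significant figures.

τ ≈ 9.10 h

Steady-state biomass mass balance: V·X·(1 + k_d·θ_c) = Y·Q·(S₀ − S)·θ_c, so V = 0.523 × 2460 × (584 − 11.8) × 4.19 / [2220 × (1 + 0.117 × 4.19)] = 3.08×10^6 / 3308 = 932.4 m³.
Hydraulic retention time τ = V/Q = 932.4 / 2460 = 0.3790 d = 9.096 h.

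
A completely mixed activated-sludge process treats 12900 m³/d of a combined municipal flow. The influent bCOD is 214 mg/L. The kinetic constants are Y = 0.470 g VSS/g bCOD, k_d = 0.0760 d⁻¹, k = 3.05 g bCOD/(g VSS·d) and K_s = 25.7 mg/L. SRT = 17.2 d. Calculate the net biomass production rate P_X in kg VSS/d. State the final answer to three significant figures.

Effluent substrate depends only on kinetics and SRT: S = K_s(1 + k_d θ_c) / [θ_c(Yk − k_d) − 1] = 25.7 × (1 + 0.0760 × 17.2) / [17.2 × (0.470 × 3.05 − 0.0760) − 1] = 59.30 / 22.35 = 2.653 mg/L.
Y_obs = Y / (1 + k_d θ_c) = 0.470 / (1 + 0.0760 × 17.2) = 0.470 / 2.307 = 0.2037.
ΔS = 214 − 2.65 = 211.3 mg/L, so the substrate removal rate is 12900 × 211.3/1000 = 2726 kg bCOD/d.
P_X = Y_obs · Q(S₀ − S) = 0.2037 × 2726 = 555.4 kg VSS/d.

P_X ≈ 555 kg VSS/d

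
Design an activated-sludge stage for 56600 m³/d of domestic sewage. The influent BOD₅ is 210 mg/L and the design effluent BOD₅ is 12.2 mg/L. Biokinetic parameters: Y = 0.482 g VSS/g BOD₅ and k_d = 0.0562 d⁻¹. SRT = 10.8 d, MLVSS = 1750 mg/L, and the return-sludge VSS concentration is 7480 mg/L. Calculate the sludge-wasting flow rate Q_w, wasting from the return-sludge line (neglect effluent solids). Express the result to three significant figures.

Q_w ≈ 449 m³/d

Rearranging the biomass balance for a CMAS with decay, V = Y·Q·ΔS·θ_c / [X·(1+k_d θ_c)] = 0.482 × 56600 × (210 − 12.2) × 10.8 / [1750 × (1 + 0.0562 × 10.8)] = 5.83×10^7 / 2812 = 20724 m³.
Q_w = (V·X)/(θ_c X_r) = 20724 × 1750 / (10.8 × 7480) = 448.9 m³/d.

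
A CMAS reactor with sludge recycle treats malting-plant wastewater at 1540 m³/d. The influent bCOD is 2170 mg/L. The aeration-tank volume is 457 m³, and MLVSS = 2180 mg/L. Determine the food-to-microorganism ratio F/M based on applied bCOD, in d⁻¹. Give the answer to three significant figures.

F/M ≈ 3.35 d⁻¹

Food-to-microorganism ratio F/M = Q S₀ / (V X) = 1540 × 2170 / (457.0 × 2180) = 3.354 d⁻¹.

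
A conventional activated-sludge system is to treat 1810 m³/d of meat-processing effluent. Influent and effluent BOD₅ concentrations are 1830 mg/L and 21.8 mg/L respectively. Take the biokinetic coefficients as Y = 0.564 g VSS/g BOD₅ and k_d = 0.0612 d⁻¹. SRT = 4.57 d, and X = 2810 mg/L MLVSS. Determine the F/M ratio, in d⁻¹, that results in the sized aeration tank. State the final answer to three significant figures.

F/M ≈ 0.502 d⁻¹

Rearranging the biomass balance for a CMAS with decay, V = Y·Q·ΔS·θ_c / [X·(1+k_d θ_c)] = 0.564 × 1810 × (1830 − 21.8) × 4.57 / [2810 × (1 + 0.0612 × 4.57)] = 8.44×10^6 / 3596 = 2346 m³.
F/M = applied load / biomass = Q·S₀/(V·X) = 1810 × 1830 / (2346 × 2810) = 0.5025 d⁻¹.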